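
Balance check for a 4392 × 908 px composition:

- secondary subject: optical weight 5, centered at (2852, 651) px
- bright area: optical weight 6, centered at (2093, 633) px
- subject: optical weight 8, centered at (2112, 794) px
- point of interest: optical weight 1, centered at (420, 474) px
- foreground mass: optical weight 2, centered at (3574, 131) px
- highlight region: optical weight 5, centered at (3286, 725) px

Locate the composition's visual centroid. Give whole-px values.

Σw = 5 + 6 + 8 + 1 + 2 + 5 = 27.
x: moment 67712 / weight 27 ≈ 2507.85
Σw·y = 17766; ȳ = 17766/27 ≈ 658.00.

(2508, 658)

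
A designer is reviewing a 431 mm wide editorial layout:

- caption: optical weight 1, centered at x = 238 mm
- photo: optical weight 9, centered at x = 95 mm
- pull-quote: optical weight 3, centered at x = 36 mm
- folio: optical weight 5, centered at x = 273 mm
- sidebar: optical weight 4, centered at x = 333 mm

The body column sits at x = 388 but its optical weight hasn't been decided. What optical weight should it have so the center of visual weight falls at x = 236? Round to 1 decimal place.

Known weights sum to 1 + 9 + 3 + 5 + 4 = 22; their moment is 1·238 + 9·95 + 3·36 + 5·273 + 4·333 = 3898.
For the centroid to hit 236: (3898 + w·388) / (22 + w) = 236.
So w = (236·22 − 3898)/(388 − 236) = 1294/152 ≈ 8.51.

w ≈ 8.5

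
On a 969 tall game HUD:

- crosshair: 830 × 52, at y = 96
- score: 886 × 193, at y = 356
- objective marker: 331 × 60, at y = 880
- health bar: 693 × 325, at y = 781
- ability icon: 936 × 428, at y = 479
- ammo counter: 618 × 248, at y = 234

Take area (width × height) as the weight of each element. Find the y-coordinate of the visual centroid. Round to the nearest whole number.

y ≈ 480

Areas → weights: crosshair 830·52 = 43160, score 886·193 = 170998, objective marker 331·60 = 19860, health bar 693·325 = 225225, ability icon 936·428 = 400608, ammo counter 618·248 = 153264; Σw = 1013115.
y: moment 486151181 / weight 1013115 ≈ 479.86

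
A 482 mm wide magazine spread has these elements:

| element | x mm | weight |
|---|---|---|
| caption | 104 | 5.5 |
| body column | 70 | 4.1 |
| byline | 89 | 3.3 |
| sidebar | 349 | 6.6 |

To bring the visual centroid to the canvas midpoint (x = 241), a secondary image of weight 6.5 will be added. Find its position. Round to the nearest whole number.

x ≈ 432

With the secondary image, Σw becomes 5.5 + 4.1 + 3.3 + 6.6 + 6.5 = 26.0.
x: need Σw·x = 26.0·241 = 6266.0. Existing = 5.5·104 + 4.1·70 + 3.3·89 + 6.6·349 = 3456.1. Remainder 2809.9 / 6.5 ≈ 432.29.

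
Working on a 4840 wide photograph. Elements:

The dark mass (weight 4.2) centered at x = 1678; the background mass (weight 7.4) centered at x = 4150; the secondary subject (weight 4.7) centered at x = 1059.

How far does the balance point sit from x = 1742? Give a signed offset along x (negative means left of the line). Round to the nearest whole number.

≈ 880

Weights sum to 4.2 + 7.4 + 4.7 = 16.3.
x-moment: 4.2·1678 + 7.4·4150 + 4.7·1059 = 42734.9; centroid 42734.9/16.3 ≈ 2621.77.
Difference: 2621.77 − 1742 ≈ 879.77.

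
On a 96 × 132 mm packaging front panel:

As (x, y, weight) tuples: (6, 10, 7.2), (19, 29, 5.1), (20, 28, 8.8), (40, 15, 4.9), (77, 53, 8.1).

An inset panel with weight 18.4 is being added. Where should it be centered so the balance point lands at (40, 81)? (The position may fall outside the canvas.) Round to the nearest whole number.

With the inset panel, Σw becomes 7.2 + 5.1 + 8.8 + 4.9 + 8.1 + 18.4 = 52.5.
x: need Σw·x = 52.5·40 = 2100.0. Existing = 7.2·6 + 5.1·19 + 8.8·20 + 4.9·40 + 8.1·77 = 1135.8. Remainder 964.2 / 18.4 ≈ 52.40.
y: need Σw·y = 52.5·81 = 4252.5. Existing = 7.2·10 + 5.1·29 + 8.8·28 + 4.9·15 + 8.1·53 = 969.1. Remainder 3283.4 / 18.4 ≈ 178.45.

(52, 178)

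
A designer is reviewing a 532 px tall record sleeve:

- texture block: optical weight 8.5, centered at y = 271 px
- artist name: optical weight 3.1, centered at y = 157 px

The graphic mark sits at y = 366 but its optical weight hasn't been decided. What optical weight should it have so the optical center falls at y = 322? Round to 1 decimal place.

w ≈ 21.5

Known weights sum to 8.5 + 3.1 = 11.6; their moment is 8.5·271 + 3.1·157 = 2790.2.
Balance at y = 322 requires (2790.2 + w·366) / (11.6 + w) = 322.
Solving: w = (322·11.6 − 2790.2) / (366 − 322) = 945.0 / 44 ≈ 21.48.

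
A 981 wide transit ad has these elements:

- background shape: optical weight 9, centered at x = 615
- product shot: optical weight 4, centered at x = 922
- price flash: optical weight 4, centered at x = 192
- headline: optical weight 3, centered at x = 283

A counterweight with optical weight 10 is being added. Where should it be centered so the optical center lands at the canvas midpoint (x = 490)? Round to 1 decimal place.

x ≈ 386.0

New total weight: (9 + 4 + 4 + 3) + 10 = 30.
x: need Σw·x = 30·490 = 14700. Existing = 9·615 + 4·922 + 4·192 + 3·283 = 10840. Remainder 3860 / 10 ≈ 386.00.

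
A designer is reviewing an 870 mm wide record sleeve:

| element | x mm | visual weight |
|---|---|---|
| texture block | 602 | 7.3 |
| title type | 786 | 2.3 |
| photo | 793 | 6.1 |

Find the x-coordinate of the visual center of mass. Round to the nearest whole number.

Weights sum to 7.3 + 2.3 + 6.1 = 15.7.
x: (7.3·602 + 2.3·786 + 6.1·793) / 15.7 = 11039.7 / 15.7 ≈ 703.17

x ≈ 703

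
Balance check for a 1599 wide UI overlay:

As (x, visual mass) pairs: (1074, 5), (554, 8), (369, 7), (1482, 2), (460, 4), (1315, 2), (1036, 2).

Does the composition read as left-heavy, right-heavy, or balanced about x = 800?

Weights sum to 5 + 8 + 7 + 2 + 4 + 2 + 2 = 30.
Σw·x = 21891; x̄ = 21891/30 ≈ 729.70.
Since 729.7 is left of 800, the composition reads left-heavy.

left-heavy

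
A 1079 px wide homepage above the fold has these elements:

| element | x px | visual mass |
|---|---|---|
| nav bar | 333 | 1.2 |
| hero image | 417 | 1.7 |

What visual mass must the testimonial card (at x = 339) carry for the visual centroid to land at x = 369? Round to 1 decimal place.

w ≈ 1.3

Fixed elements: Σw = 1.2 + 1.7 = 2.9, Σw·x = 1.2·333 + 1.7·417 = 1108.5.
Set Σw·x/Σw = 369: (1108.5 + 339w) = 369·(2.9 + w).
Solving: w = (369·2.9 − 1108.5) / (339 − 369) = -38.4 / -30 ≈ 1.28.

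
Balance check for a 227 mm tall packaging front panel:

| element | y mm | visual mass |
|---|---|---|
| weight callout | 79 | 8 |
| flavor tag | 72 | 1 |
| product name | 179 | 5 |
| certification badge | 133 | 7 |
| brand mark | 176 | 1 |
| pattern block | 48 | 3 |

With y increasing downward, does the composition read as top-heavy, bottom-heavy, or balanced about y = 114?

Weights sum to 8 + 1 + 5 + 7 + 1 + 3 = 25.
y-moment: 8·79 + 1·72 + 5·179 + 7·133 + 1·176 + 3·48 = 2850; centroid 2850/25 ≈ 114.00.
The centroid 114.00 matches the midline at 114, so the layout is balanced.

balanced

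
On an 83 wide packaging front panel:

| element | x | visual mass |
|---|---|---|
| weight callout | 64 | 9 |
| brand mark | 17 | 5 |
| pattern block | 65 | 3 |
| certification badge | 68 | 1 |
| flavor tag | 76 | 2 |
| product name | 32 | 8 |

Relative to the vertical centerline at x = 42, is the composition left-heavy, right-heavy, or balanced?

right-heavy

Weights sum to 9 + 5 + 3 + 1 + 2 + 8 = 28.
Σw·x = 9·64 + 5·17 + 3·65 + 1·68 + 2·76 + 8·32 = 1332, so x̄ = 1332/28 ≈ 47.57.
Since 47.6 is right of 42, the composition reads right-heavy.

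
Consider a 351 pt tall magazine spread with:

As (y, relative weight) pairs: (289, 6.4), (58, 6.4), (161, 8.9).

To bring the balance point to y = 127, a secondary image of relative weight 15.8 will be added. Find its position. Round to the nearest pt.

New total weight: (6.4 + 6.4 + 8.9) + 15.8 = 37.5.
y: need Σw·y = 37.5·127 = 4762.5. Existing = 6.4·289 + 6.4·58 + 8.9·161 = 3653.7. Remainder 1108.8 / 15.8 ≈ 70.18.

y ≈ 70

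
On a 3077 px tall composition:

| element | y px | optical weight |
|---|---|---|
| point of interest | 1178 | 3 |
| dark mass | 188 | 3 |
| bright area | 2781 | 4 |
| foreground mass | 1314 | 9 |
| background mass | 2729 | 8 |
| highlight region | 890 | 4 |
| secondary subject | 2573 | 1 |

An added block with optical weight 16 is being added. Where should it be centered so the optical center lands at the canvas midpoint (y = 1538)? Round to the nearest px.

After adding the added block, total weight = 3 + 3 + 4 + 9 + 8 + 4 + 1 + 16 = 48.
y: need Σw·y = 48·1538 = 73824. Existing = 3·1178 + 3·188 + 4·2781 + 9·1314 + 8·2729 + 4·890 + 1·2573 = 55013. Remainder 18811 / 16 ≈ 1175.69.

y ≈ 1176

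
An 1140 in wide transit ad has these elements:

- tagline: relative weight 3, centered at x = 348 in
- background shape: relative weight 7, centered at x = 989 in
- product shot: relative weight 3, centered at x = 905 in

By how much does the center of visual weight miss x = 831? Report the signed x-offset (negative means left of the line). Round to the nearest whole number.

Σw = 3 + 7 + 3 = 13.
Σw·x = 3·348 + 7·989 + 3·905 = 10682, so x̄ = 10682/13 ≈ 821.69.
Against x = 831, that's 821.69 − 831 = -9.31.

≈ -9 in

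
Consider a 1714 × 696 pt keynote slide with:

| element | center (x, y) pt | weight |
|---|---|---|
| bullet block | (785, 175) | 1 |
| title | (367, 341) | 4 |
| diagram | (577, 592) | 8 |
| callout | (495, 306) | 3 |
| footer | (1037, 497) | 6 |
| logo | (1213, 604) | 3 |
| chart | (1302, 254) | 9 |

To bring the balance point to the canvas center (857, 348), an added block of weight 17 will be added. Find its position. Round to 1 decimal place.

After adding the added block, total weight = 1 + 4 + 8 + 3 + 6 + 3 + 9 + 17 = 51.
x: need Σw·x = 51·857 = 43707. Existing = 1·785 + 4·367 + 8·577 + 3·495 + 6·1037 + 3·1213 + 9·1302 = 29933. Remainder 13774 / 17 ≈ 810.24.
y: need Σw·y = 51·348 = 17748. Existing = 1·175 + 4·341 + 8·592 + 3·306 + 6·497 + 3·604 + 9·254 = 14273. Remainder 3475 / 17 ≈ 204.41.

(810.2, 204.4)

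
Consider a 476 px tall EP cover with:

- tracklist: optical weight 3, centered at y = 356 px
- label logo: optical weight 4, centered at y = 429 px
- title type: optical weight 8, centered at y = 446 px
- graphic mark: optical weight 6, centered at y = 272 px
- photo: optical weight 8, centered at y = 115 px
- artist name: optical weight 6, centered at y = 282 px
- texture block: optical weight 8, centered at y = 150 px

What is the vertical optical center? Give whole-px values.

y ≈ 274

Total weight = 3 + 4 + 8 + 6 + 8 + 6 + 8 = 43.
y-moment: 3·356 + 4·429 + 8·446 + 6·272 + 8·115 + 6·282 + 8·150 = 11796; centroid 11796/43 ≈ 274.33.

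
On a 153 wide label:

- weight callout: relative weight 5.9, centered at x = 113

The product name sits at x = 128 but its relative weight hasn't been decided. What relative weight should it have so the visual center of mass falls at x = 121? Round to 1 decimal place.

w ≈ 6.7

The single fixed element contributes weight 5.9, moment 5.9·113 = 666.7.
For the centroid to hit 121: (666.7 + w·128) / (5.9 + w) = 121.
Rearranging, w·(128 − 121) = 121·5.9 − 666.7 = 47.2, so w ≈ 47.2/7 = 6.74.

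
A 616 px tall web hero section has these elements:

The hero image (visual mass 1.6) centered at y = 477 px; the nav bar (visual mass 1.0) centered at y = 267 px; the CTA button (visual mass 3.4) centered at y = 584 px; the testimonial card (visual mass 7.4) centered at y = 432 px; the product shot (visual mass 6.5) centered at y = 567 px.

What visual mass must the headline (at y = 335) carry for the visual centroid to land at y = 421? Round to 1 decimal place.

Fixed elements: Σw = 1.6 + 1.0 + 3.4 + 7.4 + 6.5 = 19.9, Σw·y = 1.6·477 + 1.0·267 + 3.4·584 + 7.4·432 + 6.5·567 = 9898.1.
Set Σw·y/Σw = 421: (9898.1 + 335w) = 421·(19.9 + w).
So w = (421·19.9 − 9898.1)/(335 − 421) = -1520.2/-86 ≈ 17.68.

w ≈ 17.7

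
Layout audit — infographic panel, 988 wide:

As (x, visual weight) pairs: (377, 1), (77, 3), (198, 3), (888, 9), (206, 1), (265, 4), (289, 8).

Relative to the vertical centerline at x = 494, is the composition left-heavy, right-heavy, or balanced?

Σw = 1 + 3 + 3 + 9 + 1 + 4 + 8 = 29.
x: (1·377 + 3·77 + 3·198 + 9·888 + 1·206 + 4·265 + 8·289) / 29 = 12772 / 29 ≈ 440.41
Since 440.4 is left of 494, the composition reads left-heavy.

left-heavy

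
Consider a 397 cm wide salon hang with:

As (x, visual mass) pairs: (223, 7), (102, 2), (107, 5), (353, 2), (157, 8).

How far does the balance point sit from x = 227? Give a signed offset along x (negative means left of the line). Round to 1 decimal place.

≈ -49.4 cm

Σw = 7 + 2 + 5 + 2 + 8 = 24.
x: (7·223 + 2·102 + 5·107 + 2·353 + 8·157) / 24 = 4262 / 24 ≈ 177.58
Against x = 227, that's 177.58 − 227 = -49.42.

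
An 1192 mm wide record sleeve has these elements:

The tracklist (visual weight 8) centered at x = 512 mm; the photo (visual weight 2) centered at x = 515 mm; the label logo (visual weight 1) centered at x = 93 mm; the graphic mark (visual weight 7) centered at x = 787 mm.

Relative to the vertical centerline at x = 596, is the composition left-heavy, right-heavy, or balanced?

Σw = 8 + 2 + 1 + 7 = 18.
x: (8·512 + 2·515 + 1·93 + 7·787) / 18 = 10728 / 18 ≈ 596.00
That equals the midline 596 — balanced.

balanced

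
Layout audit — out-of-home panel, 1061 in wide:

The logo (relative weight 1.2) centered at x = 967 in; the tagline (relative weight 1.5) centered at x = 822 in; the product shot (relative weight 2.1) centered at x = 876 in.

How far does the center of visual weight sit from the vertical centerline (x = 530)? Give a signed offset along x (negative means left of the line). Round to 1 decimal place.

Weights sum to 1.2 + 1.5 + 2.1 = 4.8.
x-moment: 1.2·967 + 1.5·822 + 2.1·876 = 4233.0; centroid 4233.0/4.8 ≈ 881.88.
Against x = 530, that's 881.88 − 530 = 351.88.

≈ 351.9 in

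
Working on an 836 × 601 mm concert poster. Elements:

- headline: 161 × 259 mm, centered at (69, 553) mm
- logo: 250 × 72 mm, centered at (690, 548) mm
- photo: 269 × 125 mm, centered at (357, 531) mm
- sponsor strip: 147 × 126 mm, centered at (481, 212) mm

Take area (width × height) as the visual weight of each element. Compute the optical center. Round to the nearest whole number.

(324, 489)

Areas → weights: headline 161·259 = 41699, logo 250·72 = 18000, photo 269·125 = 33625, sponsor strip 147·126 = 18522; Σw = 111846.
x: (41699·69 + 18000·690 + 33625·357 + 18522·481) / 111846 = 36210438 / 111846 ≈ 323.75
y: (41699·553 + 18000·548 + 33625·531 + 18522·212) / 111846 = 54705086 / 111846 ≈ 489.11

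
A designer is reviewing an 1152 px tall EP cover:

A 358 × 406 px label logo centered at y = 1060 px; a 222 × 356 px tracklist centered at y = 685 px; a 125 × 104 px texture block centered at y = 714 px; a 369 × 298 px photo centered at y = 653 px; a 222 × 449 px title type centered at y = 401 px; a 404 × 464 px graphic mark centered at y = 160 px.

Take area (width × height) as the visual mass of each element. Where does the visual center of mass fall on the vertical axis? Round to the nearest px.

y ≈ 566

Taking area as weight: label logo 358·406 = 145348, tracklist 222·356 = 79032, texture block 125·104 = 13000, photo 369·298 = 109962, title type 222·449 = 99678, graphic mark 404·464 = 187456. Sum 634476.
Σw·y = 145348·1060 + 79032·685 + 13000·714 + 109962·653 + 99678·401 + 187456·160 = 359256824, so ȳ = 359256824/634476 ≈ 566.23.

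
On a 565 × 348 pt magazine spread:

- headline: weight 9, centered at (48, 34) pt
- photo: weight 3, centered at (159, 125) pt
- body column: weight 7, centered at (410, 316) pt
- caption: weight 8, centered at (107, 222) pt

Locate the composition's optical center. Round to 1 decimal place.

Σw = 9 + 3 + 7 + 8 = 27.
Σw·x = 9·48 + 3·159 + 7·410 + 8·107 = 4635, so x̄ = 4635/27 ≈ 171.67.
Σw·y = 9·34 + 3·125 + 7·316 + 8·222 = 4669, so ȳ = 4669/27 ≈ 172.93.

(171.7, 172.9)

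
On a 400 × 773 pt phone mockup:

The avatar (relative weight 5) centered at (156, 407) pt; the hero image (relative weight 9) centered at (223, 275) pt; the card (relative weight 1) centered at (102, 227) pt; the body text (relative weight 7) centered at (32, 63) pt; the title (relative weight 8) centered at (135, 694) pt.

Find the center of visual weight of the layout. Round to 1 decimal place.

Weights sum to 5 + 9 + 1 + 7 + 8 = 30.
Σw·x = 5·156 + 9·223 + 1·102 + 7·32 + 8·135 = 4193, so x̄ = 4193/30 ≈ 139.77.
Σw·y = 5·407 + 9·275 + 1·227 + 7·63 + 8·694 = 10730, so ȳ = 10730/30 ≈ 357.67.

(139.8, 357.7)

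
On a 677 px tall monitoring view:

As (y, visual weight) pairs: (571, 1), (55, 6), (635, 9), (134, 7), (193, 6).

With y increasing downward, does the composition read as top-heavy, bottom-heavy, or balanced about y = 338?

top-heavy

Weights sum to 1 + 6 + 9 + 7 + 6 = 29.
y: (1·571 + 6·55 + 9·635 + 7·134 + 6·193) / 29 = 8712 / 29 ≈ 300.41
Since 300.4 is above (smaller y than) 338, the composition reads top-heavy.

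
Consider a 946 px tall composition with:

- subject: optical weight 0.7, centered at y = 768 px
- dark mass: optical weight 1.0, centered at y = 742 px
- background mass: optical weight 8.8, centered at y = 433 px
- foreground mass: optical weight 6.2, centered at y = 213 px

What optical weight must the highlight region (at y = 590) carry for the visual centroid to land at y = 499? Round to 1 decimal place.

Existing Σw = 16.7 (0.7 + 1.0 + 8.8 + 6.2); existing moment 0.7·768 + 1.0·742 + 8.8·433 + 6.2·213 = 6410.6.
Balance at y = 499 requires (6410.6 + w·590) / (16.7 + w) = 499.
Rearranging, w·(590 − 499) = 499·16.7 − 6410.6 = 1922.7, so w ≈ 1922.7/91 = 21.13.

w ≈ 21.1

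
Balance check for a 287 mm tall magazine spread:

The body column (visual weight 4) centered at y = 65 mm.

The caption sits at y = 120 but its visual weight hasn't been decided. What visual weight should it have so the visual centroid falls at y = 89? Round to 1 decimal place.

w ≈ 3.1

The single fixed element contributes weight 4, moment 4·65 = 260.
Balance at y = 89 requires (260 + w·120) / (4 + w) = 89.
So w = (89·4 − 260)/(120 − 89) = 96/31 ≈ 3.10.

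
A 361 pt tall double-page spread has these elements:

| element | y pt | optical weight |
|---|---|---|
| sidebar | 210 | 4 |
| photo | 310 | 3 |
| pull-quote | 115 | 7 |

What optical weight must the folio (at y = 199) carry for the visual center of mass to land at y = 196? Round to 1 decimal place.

Fixed elements: Σw = 4 + 3 + 7 = 14, Σw·y = 4·210 + 3·310 + 7·115 = 2575.
Balance at y = 196 requires (2575 + w·199) / (14 + w) = 196.
Solving: w = (196·14 − 2575) / (199 − 196) = 169 / 3 ≈ 56.33.

w ≈ 56.3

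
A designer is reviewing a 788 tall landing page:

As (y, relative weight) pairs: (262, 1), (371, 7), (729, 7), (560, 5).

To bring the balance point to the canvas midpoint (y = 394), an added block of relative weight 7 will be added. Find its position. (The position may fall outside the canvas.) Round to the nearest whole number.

y ≈ -18

After adding the added block, total weight = 1 + 7 + 7 + 5 + 7 = 27.
y: need Σw·y = 27·394 = 10638. Existing = 1·262 + 7·371 + 7·729 + 5·560 = 10762. Remainder -124 / 7 ≈ -17.71.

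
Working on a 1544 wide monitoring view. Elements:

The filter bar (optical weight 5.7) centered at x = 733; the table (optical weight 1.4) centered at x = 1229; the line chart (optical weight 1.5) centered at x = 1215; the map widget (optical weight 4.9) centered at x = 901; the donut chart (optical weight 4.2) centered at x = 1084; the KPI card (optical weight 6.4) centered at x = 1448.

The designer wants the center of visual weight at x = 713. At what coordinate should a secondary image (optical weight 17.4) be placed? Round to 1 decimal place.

After adding the secondary image, total weight = 5.7 + 1.4 + 1.5 + 4.9 + 4.2 + 6.4 + 17.4 = 41.5.
x: need Σw·x = 41.5·713 = 29589.5. Existing = 5.7·733 + 1.4·1229 + 1.5·1215 + 4.9·901 + 4.2·1084 + 6.4·1448 = 25956.1. Remainder 3633.4 / 17.4 ≈ 208.82.

x ≈ 208.8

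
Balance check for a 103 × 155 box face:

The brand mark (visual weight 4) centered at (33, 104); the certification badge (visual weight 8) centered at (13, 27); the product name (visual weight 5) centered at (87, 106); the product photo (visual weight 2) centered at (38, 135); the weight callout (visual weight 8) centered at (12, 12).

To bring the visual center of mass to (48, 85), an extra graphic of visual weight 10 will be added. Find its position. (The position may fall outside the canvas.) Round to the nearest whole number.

(93, 162)

With the extra graphic, Σw becomes 4 + 8 + 5 + 2 + 8 + 10 = 37.
x: need Σw·x = 37·48 = 1776. Existing = 4·33 + 8·13 + 5·87 + 2·38 + 8·12 = 843. Remainder 933 / 10 ≈ 93.30.
y: need Σw·y = 37·85 = 3145. Existing = 4·104 + 8·27 + 5·106 + 2·135 + 8·12 = 1528. Remainder 1617 / 10 ≈ 161.70.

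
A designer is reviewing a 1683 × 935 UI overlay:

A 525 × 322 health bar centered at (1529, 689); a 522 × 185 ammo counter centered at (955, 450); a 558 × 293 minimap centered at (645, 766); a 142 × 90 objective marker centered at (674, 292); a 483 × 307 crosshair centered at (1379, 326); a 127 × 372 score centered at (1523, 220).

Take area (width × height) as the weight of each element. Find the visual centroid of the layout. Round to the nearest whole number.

Taking area as weight: health bar 525·322 = 169050, ammo counter 522·185 = 96570, minimap 558·293 = 163494, objective marker 142·90 = 12780, crosshair 483·307 = 148281, score 127·372 = 47244. Sum 637419.
x-moment: 169050·1529 + 96570·955 + 163494·645 + 12780·674 + 148281·1379 + 47244·1523 = 741201261; centroid 741201261/637419 ≈ 1162.82.
y-moment: 169050·689 + 96570·450 + 163494·766 + 12780·292 + 148281·326 + 47244·220 = 347633400; centroid 347633400/637419 ≈ 545.38.

(1163, 545)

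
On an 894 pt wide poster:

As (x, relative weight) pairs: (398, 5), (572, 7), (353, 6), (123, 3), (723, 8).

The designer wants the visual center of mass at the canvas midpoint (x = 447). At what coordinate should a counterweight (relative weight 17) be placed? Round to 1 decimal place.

With the counterweight, Σw becomes 5 + 7 + 6 + 3 + 8 + 17 = 46.
x: target moment 46×447 = 20562; current 5·398 + 7·572 + 6·353 + 3·123 + 8·723 = 14265; the counterweight supplies 6297, so x = 6297/17 ≈ 370.41.

x ≈ 370.4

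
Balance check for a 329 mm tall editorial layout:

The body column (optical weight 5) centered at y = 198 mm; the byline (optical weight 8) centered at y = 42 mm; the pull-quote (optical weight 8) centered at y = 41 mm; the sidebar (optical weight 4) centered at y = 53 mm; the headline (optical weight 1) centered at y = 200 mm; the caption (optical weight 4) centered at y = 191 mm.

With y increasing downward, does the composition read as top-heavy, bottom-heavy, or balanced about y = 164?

top-heavy

Weights sum to 5 + 8 + 8 + 4 + 1 + 4 = 30.
Σw·y = 2830; ȳ = 2830/30 ≈ 94.33.
Since 94.3 is above (smaller y than) 164, the composition reads top-heavy.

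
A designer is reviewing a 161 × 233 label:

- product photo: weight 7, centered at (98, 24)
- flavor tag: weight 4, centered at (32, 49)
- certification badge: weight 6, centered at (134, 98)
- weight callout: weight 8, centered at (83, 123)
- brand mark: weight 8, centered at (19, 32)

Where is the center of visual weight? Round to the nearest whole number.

Σw = 7 + 4 + 6 + 8 + 8 = 33.
Σw·x = 7·98 + 4·32 + 6·134 + 8·83 + 8·19 = 2434, so x̄ = 2434/33 ≈ 73.76.
Σw·y = 7·24 + 4·49 + 6·98 + 8·123 + 8·32 = 2192, so ȳ = 2192/33 ≈ 66.42.

(74, 66)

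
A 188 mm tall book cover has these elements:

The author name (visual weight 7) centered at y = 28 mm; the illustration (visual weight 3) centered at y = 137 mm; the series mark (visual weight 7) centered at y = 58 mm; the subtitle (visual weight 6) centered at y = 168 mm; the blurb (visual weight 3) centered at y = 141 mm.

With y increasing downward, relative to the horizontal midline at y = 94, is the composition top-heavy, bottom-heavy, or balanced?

Total weight = 7 + 3 + 7 + 6 + 3 = 26.
y: (7·28 + 3·137 + 7·58 + 6·168 + 3·141) / 26 = 2444 / 26 ≈ 94.00
94.00 = 94 exactly: balanced.

balanced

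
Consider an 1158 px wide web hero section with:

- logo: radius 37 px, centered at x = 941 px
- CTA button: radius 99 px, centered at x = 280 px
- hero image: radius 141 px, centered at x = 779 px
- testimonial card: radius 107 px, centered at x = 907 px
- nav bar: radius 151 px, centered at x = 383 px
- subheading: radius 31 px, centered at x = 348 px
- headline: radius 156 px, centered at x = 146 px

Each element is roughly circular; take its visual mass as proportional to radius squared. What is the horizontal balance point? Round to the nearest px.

x ≈ 469

r² weights: logo 37² = 1369, CTA button 99² = 9801, hero image 141² = 19881, testimonial card 107² = 11449, nav bar 151² = 22801, subheading 31² = 961, headline 156² = 24336. Total = 90598.
Σw·x = 1369·941 + 9801·280 + 19881·779 + 11449·907 + 22801·383 + 961·348 + 24336·146 = 42524318, so x̄ = 42524318/90598 ≈ 469.37.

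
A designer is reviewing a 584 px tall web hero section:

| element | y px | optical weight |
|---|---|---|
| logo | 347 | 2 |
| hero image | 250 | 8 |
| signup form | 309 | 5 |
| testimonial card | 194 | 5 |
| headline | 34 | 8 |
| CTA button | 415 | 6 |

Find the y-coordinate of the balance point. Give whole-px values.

y ≈ 234

Σw = 2 + 8 + 5 + 5 + 8 + 6 = 34.
y-moment: 2·347 + 8·250 + 5·309 + 5·194 + 8·34 + 6·415 = 7971; centroid 7971/34 ≈ 234.44.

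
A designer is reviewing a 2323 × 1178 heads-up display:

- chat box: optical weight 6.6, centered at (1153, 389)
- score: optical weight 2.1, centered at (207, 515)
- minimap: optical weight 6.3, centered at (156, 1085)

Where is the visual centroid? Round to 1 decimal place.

(601.8, 699.0)

Σw = 6.6 + 2.1 + 6.3 = 15.0.
Σw·x = 6.6·1153 + 2.1·207 + 6.3·156 = 9027.3, so x̄ = 9027.3/15.0 ≈ 601.82.
Σw·y = 6.6·389 + 2.1·515 + 6.3·1085 = 10484.4, so ȳ = 10484.4/15.0 ≈ 698.96.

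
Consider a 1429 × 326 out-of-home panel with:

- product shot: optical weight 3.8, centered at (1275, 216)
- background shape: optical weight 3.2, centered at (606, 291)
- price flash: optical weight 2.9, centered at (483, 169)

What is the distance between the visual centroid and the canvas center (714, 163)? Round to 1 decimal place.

≈ 129.4

Σw = 3.8 + 3.2 + 2.9 = 9.9.
Σw·x = 3.8·1275 + 3.2·606 + 2.9·483 = 8184.9, so x̄ = 8184.9/9.9 ≈ 826.76.
Σw·y = 3.8·216 + 3.2·291 + 2.9·169 = 2242.1, so ȳ = 2242.1/9.9 ≈ 226.47.
From (714, 163): dx = 112.76, dy = 63.47, so the distance is √(dx²+dy²) ≈ 129.40.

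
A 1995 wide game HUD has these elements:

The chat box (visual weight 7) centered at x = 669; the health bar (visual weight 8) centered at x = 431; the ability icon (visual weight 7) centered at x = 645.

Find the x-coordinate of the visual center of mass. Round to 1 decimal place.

x ≈ 574.8

Weights sum to 7 + 8 + 7 = 22.
Σw·x = 7·669 + 8·431 + 7·645 = 12646, so x̄ = 12646/22 ≈ 574.82.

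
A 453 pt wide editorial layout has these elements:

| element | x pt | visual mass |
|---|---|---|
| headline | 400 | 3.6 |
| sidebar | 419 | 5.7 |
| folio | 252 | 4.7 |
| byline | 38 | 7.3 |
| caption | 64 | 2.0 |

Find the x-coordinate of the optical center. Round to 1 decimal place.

Weights sum to 3.6 + 5.7 + 4.7 + 7.3 + 2.0 = 23.3.
x-moment: 3.6·400 + 5.7·419 + 4.7·252 + 7.3·38 + 2.0·64 = 5418.1; centroid 5418.1/23.3 ≈ 232.54.

x ≈ 232.5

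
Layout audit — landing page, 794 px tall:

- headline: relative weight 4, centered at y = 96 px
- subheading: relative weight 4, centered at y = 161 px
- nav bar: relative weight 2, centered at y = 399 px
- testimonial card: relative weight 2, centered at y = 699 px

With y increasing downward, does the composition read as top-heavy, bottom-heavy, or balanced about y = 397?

top-heavy

Σw = 4 + 4 + 2 + 2 = 12.
Σw·y = 4·96 + 4·161 + 2·399 + 2·699 = 3224, so ȳ = 3224/12 ≈ 268.67.
268.7 lies above (smaller y than) the midline 397, so the layout is top-heavy.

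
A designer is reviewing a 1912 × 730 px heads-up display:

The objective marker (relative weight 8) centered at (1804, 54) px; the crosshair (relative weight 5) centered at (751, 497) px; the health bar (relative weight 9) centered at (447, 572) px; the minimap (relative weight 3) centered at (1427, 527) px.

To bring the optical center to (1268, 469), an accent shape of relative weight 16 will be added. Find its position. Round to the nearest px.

With the accent shape, Σw becomes 8 + 5 + 9 + 3 + 16 = 41.
x: target moment 41×1268 = 51988; current 8·1804 + 5·751 + 9·447 + 3·1427 = 26491; the accent shape supplies 25497, so x = 25497/16 ≈ 1593.56.
y: target moment 41×469 = 19229; current 8·54 + 5·497 + 9·572 + 3·527 = 9646; the accent shape supplies 9583, so y = 9583/16 ≈ 598.94.

(1594, 599)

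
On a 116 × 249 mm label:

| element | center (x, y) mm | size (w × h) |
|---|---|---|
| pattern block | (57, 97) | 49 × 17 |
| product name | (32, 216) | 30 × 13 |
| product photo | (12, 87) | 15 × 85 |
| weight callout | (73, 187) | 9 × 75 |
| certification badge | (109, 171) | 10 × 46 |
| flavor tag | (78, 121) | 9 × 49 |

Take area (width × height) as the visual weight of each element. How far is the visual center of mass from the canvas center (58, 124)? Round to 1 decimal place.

Taking area as weight: pattern block 49·17 = 833, product name 30·13 = 390, product photo 15·85 = 1275, weight callout 9·75 = 675, certification badge 10·46 = 460, flavor tag 9·49 = 441. Sum 4074.
Σw·x = 833·57 + 390·32 + 1275·12 + 675·73 + 460·109 + 441·78 = 209074, so x̄ = 209074/4074 ≈ 51.32.
Σw·y = 833·97 + 390·216 + 1275·87 + 675·187 + 460·171 + 441·121 = 534212, so ȳ = 534212/4074 ≈ 131.13.
Offset from (58, 124): Δx ≈ -6.68, Δy ≈ 7.13; distance = √(Δx² + Δy²) ≈ 9.77.

≈ 9.8 mm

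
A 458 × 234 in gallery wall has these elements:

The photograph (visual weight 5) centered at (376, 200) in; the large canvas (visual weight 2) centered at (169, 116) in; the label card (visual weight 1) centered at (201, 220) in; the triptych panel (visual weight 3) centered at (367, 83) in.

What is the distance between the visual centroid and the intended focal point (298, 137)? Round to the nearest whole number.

≈ 28 in

Weights sum to 5 + 2 + 1 + 3 = 11.
x: (5·376 + 2·169 + 1·201 + 3·367) / 11 = 3520 / 11 ≈ 320.00
y: (5·200 + 2·116 + 1·220 + 3·83) / 11 = 1701 / 11 ≈ 154.64
From (298, 137): dx = 22.00, dy = 17.64, so the distance is √(dx²+dy²) ≈ 28.20.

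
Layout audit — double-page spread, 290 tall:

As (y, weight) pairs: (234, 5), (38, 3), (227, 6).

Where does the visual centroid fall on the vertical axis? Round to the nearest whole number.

y ≈ 189

Σw = 5 + 3 + 6 = 14.
y-moment: 5·234 + 3·38 + 6·227 = 2646; centroid 2646/14 ≈ 189.00.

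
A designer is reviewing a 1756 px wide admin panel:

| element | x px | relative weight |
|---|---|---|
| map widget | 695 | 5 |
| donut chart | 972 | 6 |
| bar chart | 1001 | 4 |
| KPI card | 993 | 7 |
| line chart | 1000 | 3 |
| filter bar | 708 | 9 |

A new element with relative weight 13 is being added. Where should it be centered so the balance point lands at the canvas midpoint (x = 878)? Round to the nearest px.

With the new element, Σw becomes 5 + 6 + 4 + 7 + 3 + 9 + 13 = 47.
Along x: (29634 + 13·x) / 47 = 878 (existing moment 5·695 + 6·972 + 4·1001 + 7·993 + 3·1000 + 9·708 = 29634) ⇒ x = (41266 − 29634) / 13 ≈ 894.77.

x ≈ 895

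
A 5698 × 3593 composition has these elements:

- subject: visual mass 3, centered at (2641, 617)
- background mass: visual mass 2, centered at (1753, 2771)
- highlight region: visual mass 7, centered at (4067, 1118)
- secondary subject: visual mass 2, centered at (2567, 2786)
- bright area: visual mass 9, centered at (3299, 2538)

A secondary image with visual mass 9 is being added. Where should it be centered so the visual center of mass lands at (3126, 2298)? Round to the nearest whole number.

(2812, 3323)

After adding the secondary image, total weight = 3 + 2 + 7 + 2 + 9 + 9 = 32.
Along x: (74723 + 9·x) / 32 = 3126 (existing moment 3·2641 + 2·1753 + 7·4067 + 2·2567 + 9·3299 = 74723) ⇒ x = (100032 − 74723) / 9 ≈ 2812.11.
Along y: (43633 + 9·y) / 32 = 2298 (existing moment 3·617 + 2·2771 + 7·1118 + 2·2786 + 9·2538 = 43633) ⇒ y = (73536 − 43633) / 9 ≈ 3322.56.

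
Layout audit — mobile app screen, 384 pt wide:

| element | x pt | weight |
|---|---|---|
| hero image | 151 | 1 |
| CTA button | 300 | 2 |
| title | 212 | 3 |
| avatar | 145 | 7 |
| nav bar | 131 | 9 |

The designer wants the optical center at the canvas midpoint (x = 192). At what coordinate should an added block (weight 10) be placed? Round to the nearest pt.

With the added block, Σw becomes 1 + 2 + 3 + 7 + 9 + 10 = 32.
x: target moment 32×192 = 6144; current 1·151 + 2·300 + 3·212 + 7·145 + 9·131 = 3581; the added block supplies 2563, so x = 2563/10 ≈ 256.30.

x ≈ 256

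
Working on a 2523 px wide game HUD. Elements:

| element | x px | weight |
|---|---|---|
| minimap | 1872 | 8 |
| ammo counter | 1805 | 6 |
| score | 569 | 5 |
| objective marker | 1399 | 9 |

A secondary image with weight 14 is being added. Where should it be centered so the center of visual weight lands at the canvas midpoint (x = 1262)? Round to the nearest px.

New total weight: (8 + 6 + 5 + 9) + 14 = 42.
x: target moment 42×1262 = 53004; current 8·1872 + 6·1805 + 5·569 + 9·1399 = 41242; the secondary image supplies 11762, so x = 11762/14 ≈ 840.14.

x ≈ 840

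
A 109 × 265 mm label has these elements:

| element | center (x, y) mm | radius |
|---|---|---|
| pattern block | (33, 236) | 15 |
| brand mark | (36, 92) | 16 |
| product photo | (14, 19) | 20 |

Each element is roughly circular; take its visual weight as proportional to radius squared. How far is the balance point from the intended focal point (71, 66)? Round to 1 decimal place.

≈ 54.5 mm

Weights ∝ r²: pattern block 15² = 225, brand mark 16² = 256, product photo 20² = 400; Σw = 881.
x: (225·33 + 256·36 + 400·14) / 881 = 22241 / 881 ≈ 25.25
y: (225·236 + 256·92 + 400·19) / 881 = 84252 / 881 ≈ 95.63
Offset from (71, 66): Δx ≈ -45.75, Δy ≈ 29.63; distance = √(Δx² + Δy²) ≈ 54.51.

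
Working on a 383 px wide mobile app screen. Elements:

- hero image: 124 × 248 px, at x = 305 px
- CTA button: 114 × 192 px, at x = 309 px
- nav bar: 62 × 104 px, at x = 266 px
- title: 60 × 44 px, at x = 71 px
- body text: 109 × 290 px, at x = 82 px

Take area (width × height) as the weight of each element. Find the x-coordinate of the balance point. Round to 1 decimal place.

x ≈ 221.1

Taking area as weight: hero image 124·248 = 30752, CTA button 114·192 = 21888, nav bar 62·104 = 6448, title 60·44 = 2640, body text 109·290 = 31610. Sum 93338.
x: (30752·305 + 21888·309 + 6448·266 + 2640·71 + 31610·82) / 93338 = 20637380 / 93338 ≈ 221.10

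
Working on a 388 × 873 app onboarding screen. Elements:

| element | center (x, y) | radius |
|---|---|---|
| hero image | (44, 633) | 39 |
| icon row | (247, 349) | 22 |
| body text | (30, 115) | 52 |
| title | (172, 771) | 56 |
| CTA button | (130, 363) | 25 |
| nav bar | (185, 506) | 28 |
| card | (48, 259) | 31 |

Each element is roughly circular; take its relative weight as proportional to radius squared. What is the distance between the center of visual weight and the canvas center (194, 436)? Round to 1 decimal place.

Weights ∝ r²: hero image 39² = 1521, icon row 22² = 484, body text 52² = 2704, title 56² = 3136, CTA button 25² = 625, nav bar 28² = 784, card 31² = 961; Σw = 10215.
x: (1521·44 + 484·247 + 2704·30 + 3136·172 + 625·130 + 784·185 + 961·48) / 10215 = 1079402 / 10215 ≈ 105.67
y: (1521·633 + 484·349 + 2704·115 + 3136·771 + 625·363 + 784·506 + 961·259) / 10215 = 4733003 / 10215 ≈ 463.34
From (194, 436): dx = -88.33, dy = 27.34, so the distance is √(dx²+dy²) ≈ 92.47.

≈ 92.5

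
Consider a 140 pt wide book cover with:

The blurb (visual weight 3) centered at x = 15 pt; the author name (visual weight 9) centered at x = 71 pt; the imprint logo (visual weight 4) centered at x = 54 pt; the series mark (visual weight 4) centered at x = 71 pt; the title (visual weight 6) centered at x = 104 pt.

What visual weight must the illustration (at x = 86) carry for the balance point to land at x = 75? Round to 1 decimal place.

w ≈ 12.9

Existing Σw = 26 (3 + 9 + 4 + 4 + 6); existing moment 3·15 + 9·71 + 4·54 + 4·71 + 6·104 = 1808.
Balance at x = 75 requires (1808 + w·86) / (26 + w) = 75.
Solving: w = (75·26 − 1808) / (86 − 75) = 142 / 11 ≈ 12.91.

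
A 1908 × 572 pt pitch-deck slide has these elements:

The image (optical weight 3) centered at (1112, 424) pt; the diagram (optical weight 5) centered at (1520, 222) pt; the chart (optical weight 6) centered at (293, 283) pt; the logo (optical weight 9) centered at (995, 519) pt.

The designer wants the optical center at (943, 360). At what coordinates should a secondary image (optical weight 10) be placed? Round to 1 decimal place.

With the secondary image, Σw becomes 3 + 5 + 6 + 9 + 10 = 33.
Along x: (21649 + 10·x) / 33 = 943 (existing moment 3·1112 + 5·1520 + 6·293 + 9·995 = 21649) ⇒ x = (31119 − 21649) / 10 ≈ 947.00.
Along y: (8751 + 10·y) / 33 = 360 (existing moment 3·424 + 5·222 + 6·283 + 9·519 = 8751) ⇒ y = (11880 − 8751) / 10 ≈ 312.90.

(947.0, 312.9)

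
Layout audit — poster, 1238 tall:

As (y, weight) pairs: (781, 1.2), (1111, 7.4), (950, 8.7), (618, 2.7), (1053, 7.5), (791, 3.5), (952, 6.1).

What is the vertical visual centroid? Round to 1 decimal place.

y ≈ 958.6

Weights sum to 1.2 + 7.4 + 8.7 + 2.7 + 7.5 + 3.5 + 6.1 = 37.1.
Σw·y = 1.2·781 + 7.4·1111 + 8.7·950 + 2.7·618 + 7.5·1053 + 3.5·791 + 6.1·952 = 35565.4, so ȳ = 35565.4/37.1 ≈ 958.64.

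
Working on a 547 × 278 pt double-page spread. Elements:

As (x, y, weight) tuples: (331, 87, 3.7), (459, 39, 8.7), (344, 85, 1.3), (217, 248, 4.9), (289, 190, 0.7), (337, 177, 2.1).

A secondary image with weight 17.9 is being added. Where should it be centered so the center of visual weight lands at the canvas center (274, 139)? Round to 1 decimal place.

(174.8, 166.0)

After adding the secondary image, total weight = 3.7 + 8.7 + 1.3 + 4.9 + 0.7 + 2.1 + 17.9 = 39.3.
Along x: (7638.5 + 17.9·x) / 39.3 = 274 (existing moment 3.7·331 + 8.7·459 + 1.3·344 + 4.9·217 + 0.7·289 + 2.1·337 = 7638.5) ⇒ x = (10768.2 − 7638.5) / 17.9 ≈ 174.84.
Along y: (2491.6 + 17.9·y) / 39.3 = 139 (existing moment 3.7·87 + 8.7·39 + 1.3·85 + 4.9·248 + 0.7·190 + 2.1·177 = 2491.6) ⇒ y = (5462.7 − 2491.6) / 17.9 ≈ 165.98.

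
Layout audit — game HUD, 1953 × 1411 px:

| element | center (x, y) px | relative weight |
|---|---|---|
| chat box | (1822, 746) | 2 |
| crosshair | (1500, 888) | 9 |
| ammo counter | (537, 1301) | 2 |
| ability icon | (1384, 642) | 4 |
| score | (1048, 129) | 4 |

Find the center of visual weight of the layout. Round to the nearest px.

(1331, 722)

Total weight = 2 + 9 + 2 + 4 + 4 = 21.
x: (2·1822 + 9·1500 + 2·537 + 4·1384 + 4·1048) / 21 = 27946 / 21 ≈ 1330.76
y: (2·746 + 9·888 + 2·1301 + 4·642 + 4·129) / 21 = 15170 / 21 ≈ 722.38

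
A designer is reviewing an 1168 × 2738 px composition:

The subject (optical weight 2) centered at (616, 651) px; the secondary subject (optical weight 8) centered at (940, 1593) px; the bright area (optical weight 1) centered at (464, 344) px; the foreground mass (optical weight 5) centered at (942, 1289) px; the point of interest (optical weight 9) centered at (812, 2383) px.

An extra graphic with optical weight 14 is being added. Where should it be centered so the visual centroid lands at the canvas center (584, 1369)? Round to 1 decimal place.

With the extra graphic, Σw becomes 2 + 8 + 1 + 5 + 9 + 14 = 39.
Along x: (21234 + 14·x) / 39 = 584 (existing moment 2·616 + 8·940 + 1·464 + 5·942 + 9·812 = 21234) ⇒ x = (22776 − 21234) / 14 ≈ 110.14.
Along y: (42282 + 14·y) / 39 = 1369 (existing moment 2·651 + 8·1593 + 1·344 + 5·1289 + 9·2383 = 42282) ⇒ y = (53391 − 42282) / 14 ≈ 793.50.

(110.1, 793.5)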